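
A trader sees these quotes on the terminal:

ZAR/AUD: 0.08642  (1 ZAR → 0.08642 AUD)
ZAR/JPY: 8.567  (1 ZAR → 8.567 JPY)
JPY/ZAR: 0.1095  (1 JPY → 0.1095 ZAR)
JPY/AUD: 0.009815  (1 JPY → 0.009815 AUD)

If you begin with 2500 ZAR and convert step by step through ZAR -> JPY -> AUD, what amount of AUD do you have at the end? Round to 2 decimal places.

210.21

2500 ZAR × 8.567 = 21417.5 JPY
21417.5 JPY × 0.009815 = 210.2127625 AUD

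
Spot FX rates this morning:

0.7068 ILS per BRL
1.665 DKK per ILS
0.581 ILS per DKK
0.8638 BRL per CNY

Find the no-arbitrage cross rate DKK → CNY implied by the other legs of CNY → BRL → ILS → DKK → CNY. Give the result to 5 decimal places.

0.98373

Known legs of the cycle: 0.8638 × 0.7068 × 1.665 = 1.0165388436
For no arbitrage the full-cycle product must be 1, so the missing rate is 1 / 1.0165388436 ≈ 0.9837302.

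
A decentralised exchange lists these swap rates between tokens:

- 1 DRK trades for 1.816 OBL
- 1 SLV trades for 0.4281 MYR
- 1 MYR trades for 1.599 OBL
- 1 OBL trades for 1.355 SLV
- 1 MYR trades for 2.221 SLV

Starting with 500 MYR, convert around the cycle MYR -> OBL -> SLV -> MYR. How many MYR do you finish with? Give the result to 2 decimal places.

463.77

500 MYR × 1.599 = 799.5 OBL
799.5 OBL × 1.355 = 1083.3225 SLV
1083.3225 SLV × 0.4281 = 463.77036225 MYR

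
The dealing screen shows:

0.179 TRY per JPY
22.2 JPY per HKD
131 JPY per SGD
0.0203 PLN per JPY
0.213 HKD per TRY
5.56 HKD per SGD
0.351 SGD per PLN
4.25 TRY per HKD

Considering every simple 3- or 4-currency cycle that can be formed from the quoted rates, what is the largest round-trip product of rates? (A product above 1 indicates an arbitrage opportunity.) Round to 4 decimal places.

JPY→PLN→SGD→JPY: 0.0203 × 0.351 × 131 = 0.93341
JPY→PLN→SGD→HKD→JPY: 0.0203 × 0.351 × 5.56 × 22.2 = 0.87949
JPY→TRY→HKD→JPY: 0.179 × 0.213 × 22.2 = 0.84642
Maximum is JPY→PLN→SGD→JPY at 0.9334; no arbitrage — every cycle loses value.

0.9334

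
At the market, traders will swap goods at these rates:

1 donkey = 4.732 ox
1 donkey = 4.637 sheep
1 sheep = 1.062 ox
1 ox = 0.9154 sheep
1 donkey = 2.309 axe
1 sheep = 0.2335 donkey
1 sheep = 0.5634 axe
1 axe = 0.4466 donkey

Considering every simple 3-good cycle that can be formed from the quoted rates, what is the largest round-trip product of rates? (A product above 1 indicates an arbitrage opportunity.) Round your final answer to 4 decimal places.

axe→donkey→sheep→axe: 0.4466 × 4.637 × 0.5634 = 1.16674
donkey→ox→sheep→donkey: 4.732 × 0.9154 × 0.2335 = 1.01145
Maximum is axe→donkey→sheep→axe at 1.1667; arbitrage exists.

1.1667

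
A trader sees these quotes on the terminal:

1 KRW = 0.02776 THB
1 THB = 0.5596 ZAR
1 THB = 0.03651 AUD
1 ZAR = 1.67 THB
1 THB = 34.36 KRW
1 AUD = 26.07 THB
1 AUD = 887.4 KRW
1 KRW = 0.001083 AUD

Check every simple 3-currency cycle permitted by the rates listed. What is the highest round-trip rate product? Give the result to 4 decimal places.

0.9701

AUD→THB→KRW→AUD: 26.07 × 34.36 × 0.001083 = 0.97011
AUD→KRW→THB→AUD: 887.4 × 0.02776 × 0.03651 = 0.89940
Maximum is AUD→THB→KRW→AUD at 0.9701; no arbitrage — every cycle loses value.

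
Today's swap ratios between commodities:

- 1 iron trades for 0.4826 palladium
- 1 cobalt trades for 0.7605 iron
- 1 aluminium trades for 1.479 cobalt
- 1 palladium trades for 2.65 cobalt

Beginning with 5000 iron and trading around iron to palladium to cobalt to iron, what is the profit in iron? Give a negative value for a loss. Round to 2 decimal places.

5000 iron × 0.4826 = 2413 palladium
2413 palladium × 2.65 = 6394.45 cobalt
6394.45 cobalt × 0.7605 = 4862.979225 iron
Net change: 4862.979225 − 5000 = -137.020775 iron

-137.02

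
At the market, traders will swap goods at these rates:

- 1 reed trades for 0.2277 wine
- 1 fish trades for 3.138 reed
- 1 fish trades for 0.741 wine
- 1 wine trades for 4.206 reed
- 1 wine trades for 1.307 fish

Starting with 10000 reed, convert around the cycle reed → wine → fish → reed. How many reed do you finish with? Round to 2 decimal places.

10000 reed × 0.2277 = 2277 wine
2277 wine × 1.307 = 2976.039 fish
2976.039 fish × 3.138 = 9338.810382 reed

9338.81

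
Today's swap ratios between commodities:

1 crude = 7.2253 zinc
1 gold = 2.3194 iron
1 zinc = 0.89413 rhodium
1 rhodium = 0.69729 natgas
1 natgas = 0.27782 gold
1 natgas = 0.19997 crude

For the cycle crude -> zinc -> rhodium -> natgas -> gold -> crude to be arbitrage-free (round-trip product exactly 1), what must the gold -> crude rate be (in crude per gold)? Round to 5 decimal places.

Known legs of the cycle: 7.2253 × 0.89413 × 0.69729 × 0.27782 = 1.2515076095531063142
For no arbitrage the full-cycle product must be 1, so the missing rate is 1 / 1.2515076095531063142 ≈ 0.7990363.

0.79904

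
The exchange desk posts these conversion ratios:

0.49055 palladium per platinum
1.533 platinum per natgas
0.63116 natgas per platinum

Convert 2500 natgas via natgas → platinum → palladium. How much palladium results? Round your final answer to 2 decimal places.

1880.03

2500 natgas × 1.533 = 3832.5 platinum
3832.5 platinum × 0.49055 = 1880.032875 palladium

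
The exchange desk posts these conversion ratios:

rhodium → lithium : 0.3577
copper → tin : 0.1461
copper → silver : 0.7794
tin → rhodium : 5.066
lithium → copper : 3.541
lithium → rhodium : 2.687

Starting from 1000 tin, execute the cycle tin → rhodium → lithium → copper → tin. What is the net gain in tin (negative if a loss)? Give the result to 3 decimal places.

-62.524

1000 tin × 5.066 = 5066 rhodium
5066 rhodium × 0.3577 = 1812.1082 lithium
1812.1082 lithium × 3.541 = 6416.6751362 copper
6416.6751362 copper × 0.1461 = 937.47623739882 tin
Net change: 937.47623739882 − 1000 = -62.52376260118 tin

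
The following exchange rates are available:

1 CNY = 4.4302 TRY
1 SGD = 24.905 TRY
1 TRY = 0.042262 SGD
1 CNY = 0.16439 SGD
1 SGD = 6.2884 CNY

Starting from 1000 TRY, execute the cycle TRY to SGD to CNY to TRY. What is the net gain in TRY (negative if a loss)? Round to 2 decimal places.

177.37

1000 TRY × 0.042262 = 42.262 SGD
42.262 SGD × 6.2884 = 265.7603608 CNY
265.7603608 CNY × 4.4302 = 1177.37155041616 TRY
Net change: 1177.37155041616 − 1000 = 177.37155041616 TRY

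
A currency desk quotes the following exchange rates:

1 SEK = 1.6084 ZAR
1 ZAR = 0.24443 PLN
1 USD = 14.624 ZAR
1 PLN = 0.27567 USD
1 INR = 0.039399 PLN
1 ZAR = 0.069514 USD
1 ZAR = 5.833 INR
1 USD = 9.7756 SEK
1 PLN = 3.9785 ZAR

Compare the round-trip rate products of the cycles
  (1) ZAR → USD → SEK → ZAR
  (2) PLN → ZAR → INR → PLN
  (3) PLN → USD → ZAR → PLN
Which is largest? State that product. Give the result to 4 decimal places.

(1) 0.069514 × 9.7756 × 1.6084 = 1.09297
(2) 3.9785 × 5.833 × 0.039399 = 0.91432
(3) 0.27567 × 14.624 × 0.24443 = 0.98539
Highest is cycle (1) at 1.0930 (>1, arbitrage).

1.0930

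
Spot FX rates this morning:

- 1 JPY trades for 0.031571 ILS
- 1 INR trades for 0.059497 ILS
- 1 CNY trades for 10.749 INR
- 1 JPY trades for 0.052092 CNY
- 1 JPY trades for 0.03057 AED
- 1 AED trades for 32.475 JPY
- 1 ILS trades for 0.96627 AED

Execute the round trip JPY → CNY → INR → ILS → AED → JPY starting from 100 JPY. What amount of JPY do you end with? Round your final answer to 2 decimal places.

100 JPY × 0.052092 = 5.2092 CNY
5.2092 CNY × 10.749 = 55.9936908 INR
55.9936908 INR × 0.059497 = 3.3314566215276 ILS
3.3314566215276 ILS × 0.96627 = 3.219086589683474052 AED
3.219086589683474052 AED × 32.475 = 104.5398369999708198387 JPY

104.54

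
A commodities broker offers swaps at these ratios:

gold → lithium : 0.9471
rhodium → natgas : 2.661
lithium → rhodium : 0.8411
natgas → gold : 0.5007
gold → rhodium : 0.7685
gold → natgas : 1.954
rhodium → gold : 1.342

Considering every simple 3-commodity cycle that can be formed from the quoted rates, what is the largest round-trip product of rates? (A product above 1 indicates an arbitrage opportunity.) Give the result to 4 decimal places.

gold→lithium→rhodium→gold: 0.9471 × 0.8411 × 1.342 = 1.06904
natgas→gold→rhodium→natgas: 0.5007 × 0.7685 × 2.661 = 1.02392
Maximum is gold→lithium→rhodium→gold at 1.0690; arbitrage exists.

1.0690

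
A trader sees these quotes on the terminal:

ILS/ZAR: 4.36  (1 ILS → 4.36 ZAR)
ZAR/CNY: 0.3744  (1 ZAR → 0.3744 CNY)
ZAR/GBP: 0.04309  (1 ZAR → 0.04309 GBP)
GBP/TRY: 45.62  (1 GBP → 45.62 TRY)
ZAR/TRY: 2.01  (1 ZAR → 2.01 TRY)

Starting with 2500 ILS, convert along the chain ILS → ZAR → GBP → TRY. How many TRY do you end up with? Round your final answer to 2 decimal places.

21426.85

2500 ILS × 4.36 = 10900 ZAR
10900 ZAR × 0.04309 = 469.681 GBP
469.681 GBP × 45.62 = 21426.84722 TRY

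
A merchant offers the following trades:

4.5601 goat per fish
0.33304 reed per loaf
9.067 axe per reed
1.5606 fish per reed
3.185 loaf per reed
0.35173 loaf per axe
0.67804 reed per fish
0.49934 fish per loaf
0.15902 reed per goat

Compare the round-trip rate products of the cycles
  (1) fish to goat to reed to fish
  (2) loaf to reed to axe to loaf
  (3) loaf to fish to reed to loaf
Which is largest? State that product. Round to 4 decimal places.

(1) 4.5601 × 0.15902 × 1.5606 = 1.13166
(2) 0.33304 × 9.067 × 0.35173 = 1.06211
(3) 0.49934 × 0.67804 × 3.185 = 1.07835
Highest is cycle (1) at 1.1317 (>1, arbitrage).

1.1317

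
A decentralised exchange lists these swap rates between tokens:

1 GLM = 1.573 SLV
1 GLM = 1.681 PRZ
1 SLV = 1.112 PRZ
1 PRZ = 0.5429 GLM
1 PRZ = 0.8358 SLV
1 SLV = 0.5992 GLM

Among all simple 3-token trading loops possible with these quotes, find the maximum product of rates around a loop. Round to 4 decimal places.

PRZ→GLM→SLV→PRZ: 0.5429 × 1.573 × 1.112 = 0.94963
PRZ→SLV→GLM→PRZ: 0.8358 × 0.5992 × 1.681 = 0.84186
Maximum is PRZ→GLM→SLV→PRZ at 0.9496; no arbitrage — every cycle loses value.

0.9496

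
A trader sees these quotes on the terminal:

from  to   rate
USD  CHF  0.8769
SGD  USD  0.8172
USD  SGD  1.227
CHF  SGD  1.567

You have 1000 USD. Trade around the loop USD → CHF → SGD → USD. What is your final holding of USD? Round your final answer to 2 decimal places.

1122.92

1000 USD × 0.8769 = 876.9 CHF
876.9 CHF × 1.567 = 1374.1023 SGD
1374.1023 SGD × 0.8172 = 1122.91639956 USD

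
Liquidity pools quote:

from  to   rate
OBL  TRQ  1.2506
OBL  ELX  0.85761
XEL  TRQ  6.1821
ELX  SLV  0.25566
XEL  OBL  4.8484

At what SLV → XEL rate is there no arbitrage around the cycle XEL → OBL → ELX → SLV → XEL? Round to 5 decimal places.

0.94070

Known legs of the cycle: 4.8484 × 0.85761 × 0.25566 = 1.06304356659384
For no arbitrage the full-cycle product must be 1, so the missing rate is 1 / 1.06304356659384 ≈ 0.9406952.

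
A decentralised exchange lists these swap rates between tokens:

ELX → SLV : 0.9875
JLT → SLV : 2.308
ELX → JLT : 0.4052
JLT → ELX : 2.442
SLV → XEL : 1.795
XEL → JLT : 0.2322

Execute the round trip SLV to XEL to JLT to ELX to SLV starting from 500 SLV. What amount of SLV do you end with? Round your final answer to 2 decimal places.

502.55

500 SLV × 1.795 = 897.5 XEL
897.5 XEL × 0.2322 = 208.3995 JLT
208.3995 JLT × 2.442 = 508.911579 ELX
508.911579 ELX × 0.9875 = 502.5501842625 SLV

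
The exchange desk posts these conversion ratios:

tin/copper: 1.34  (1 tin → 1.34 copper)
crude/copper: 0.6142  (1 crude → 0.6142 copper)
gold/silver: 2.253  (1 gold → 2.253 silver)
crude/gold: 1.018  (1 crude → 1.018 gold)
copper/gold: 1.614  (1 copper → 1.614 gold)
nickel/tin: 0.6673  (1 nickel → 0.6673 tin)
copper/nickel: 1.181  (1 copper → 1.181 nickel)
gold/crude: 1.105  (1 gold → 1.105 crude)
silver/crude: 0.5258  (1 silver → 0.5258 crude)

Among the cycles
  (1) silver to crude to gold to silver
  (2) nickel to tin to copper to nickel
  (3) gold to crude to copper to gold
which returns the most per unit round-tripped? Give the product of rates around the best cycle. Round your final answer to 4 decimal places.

1.2060

(1) 0.5258 × 1.018 × 2.253 = 1.20595
(2) 0.6673 × 1.34 × 1.181 = 1.05603
(3) 1.105 × 0.6142 × 1.614 = 1.09541
Highest is cycle (1) at 1.2060 (>1, arbitrage).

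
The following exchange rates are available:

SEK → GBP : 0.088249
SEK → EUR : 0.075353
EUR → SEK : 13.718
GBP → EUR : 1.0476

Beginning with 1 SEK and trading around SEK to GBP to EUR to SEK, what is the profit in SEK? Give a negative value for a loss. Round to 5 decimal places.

1 SEK × 0.088249 = 0.088249 GBP
0.088249 GBP × 1.0476 = 0.0924496524 EUR
0.0924496524 EUR × 13.718 = 1.2682243316232 SEK
Net change: 1.2682243316232 − 1 = 0.2682243316232 SEK

0.26822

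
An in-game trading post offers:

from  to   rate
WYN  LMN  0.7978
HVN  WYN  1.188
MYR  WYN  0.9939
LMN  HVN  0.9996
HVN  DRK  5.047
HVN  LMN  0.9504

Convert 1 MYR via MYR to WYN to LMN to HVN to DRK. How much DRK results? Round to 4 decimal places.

4.0003

1 MYR × 0.9939 = 0.9939 WYN
0.9939 WYN × 0.7978 = 0.79293342 LMN
0.79293342 LMN × 0.9996 = 0.792616246632 HVN
0.792616246632 HVN × 5.047 = 4.000334196751704 DRK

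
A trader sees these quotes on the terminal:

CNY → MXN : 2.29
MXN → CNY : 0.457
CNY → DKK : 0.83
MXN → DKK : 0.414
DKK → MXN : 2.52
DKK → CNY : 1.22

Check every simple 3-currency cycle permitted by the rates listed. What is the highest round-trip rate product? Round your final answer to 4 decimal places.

CNY→MXN→DKK→CNY: 2.29 × 0.414 × 1.22 = 1.15663
CNY→DKK→MXN→CNY: 0.83 × 2.52 × 0.457 = 0.95586
Maximum is CNY→MXN→DKK→CNY at 1.1566; arbitrage exists.

1.1566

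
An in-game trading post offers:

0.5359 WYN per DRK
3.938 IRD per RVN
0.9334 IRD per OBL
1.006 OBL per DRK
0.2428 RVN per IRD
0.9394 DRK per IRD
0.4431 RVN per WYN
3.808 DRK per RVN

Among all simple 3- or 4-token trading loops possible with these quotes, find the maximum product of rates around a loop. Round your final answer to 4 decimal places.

WYN→RVN→DRK→WYN: 0.4431 × 3.808 × 0.5359 = 0.90424
IRD→DRK→OBL→IRD: 0.9394 × 1.006 × 0.9334 = 0.88210
IRD→DRK→WYN→RVN→IRD: 0.9394 × 0.5359 × 0.4431 × 3.938 = 0.87844
IRD→RVN→DRK→OBL→IRD: 0.2428 × 3.808 × 1.006 × 0.9334 = 0.86818
Maximum is WYN→RVN→DRK→WYN at 0.9042; no arbitrage — every cycle loses value.

0.9042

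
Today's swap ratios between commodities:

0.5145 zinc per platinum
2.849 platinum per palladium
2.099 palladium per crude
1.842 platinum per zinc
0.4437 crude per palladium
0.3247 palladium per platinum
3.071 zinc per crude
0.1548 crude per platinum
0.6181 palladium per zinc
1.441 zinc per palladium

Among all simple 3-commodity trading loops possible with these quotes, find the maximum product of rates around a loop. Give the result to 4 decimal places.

0.9257

crude→palladium→platinum→crude: 2.099 × 2.849 × 0.1548 = 0.92571
palladium→platinum→zinc→palladium: 2.849 × 0.5145 × 0.6181 = 0.90602
crude→zinc→platinum→crude: 3.071 × 1.842 × 0.1548 = 0.87567
palladium→zinc→platinum→palladium: 1.441 × 1.842 × 0.3247 = 0.86186
crude→zinc→palladium→crude: 3.071 × 0.6181 × 0.4437 = 0.84222
Maximum is crude→palladium→platinum→crude at 0.9257; no arbitrage — every cycle loses value.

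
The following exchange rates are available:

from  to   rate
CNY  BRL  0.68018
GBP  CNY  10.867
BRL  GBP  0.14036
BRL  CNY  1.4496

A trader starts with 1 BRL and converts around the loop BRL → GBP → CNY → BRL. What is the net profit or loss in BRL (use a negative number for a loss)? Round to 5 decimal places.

1 BRL × 0.14036 = 0.14036 GBP
0.14036 GBP × 10.867 = 1.52529212 CNY
1.52529212 CNY × 0.68018 = 1.0374731941816 BRL
Net change: 1.0374731941816 − 1 = 0.0374731941816 BRL

0.03747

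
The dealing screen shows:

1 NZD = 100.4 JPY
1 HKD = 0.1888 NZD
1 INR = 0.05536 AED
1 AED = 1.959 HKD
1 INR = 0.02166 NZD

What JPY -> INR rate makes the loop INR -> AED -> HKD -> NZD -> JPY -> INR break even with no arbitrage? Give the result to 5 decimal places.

Known legs of the cycle: 0.05536 × 1.959 × 0.1888 × 100.4 = 2.0557306933248
For no arbitrage the full-cycle product must be 1, so the missing rate is 1 / 2.0557306933248 ≈ 0.4864450.

0.48645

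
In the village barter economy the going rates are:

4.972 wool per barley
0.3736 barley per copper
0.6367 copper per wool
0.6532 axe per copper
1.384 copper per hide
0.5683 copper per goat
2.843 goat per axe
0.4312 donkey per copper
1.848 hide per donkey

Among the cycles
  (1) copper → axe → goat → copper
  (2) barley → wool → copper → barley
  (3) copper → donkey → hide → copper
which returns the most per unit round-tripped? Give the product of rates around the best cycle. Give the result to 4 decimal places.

1.1827

(1) 0.6532 × 2.843 × 0.5683 = 1.05536
(2) 4.972 × 0.6367 × 0.3736 = 1.18270
(3) 0.4312 × 1.848 × 1.384 = 1.10285
Highest is cycle (2) at 1.1827 (>1, arbitrage).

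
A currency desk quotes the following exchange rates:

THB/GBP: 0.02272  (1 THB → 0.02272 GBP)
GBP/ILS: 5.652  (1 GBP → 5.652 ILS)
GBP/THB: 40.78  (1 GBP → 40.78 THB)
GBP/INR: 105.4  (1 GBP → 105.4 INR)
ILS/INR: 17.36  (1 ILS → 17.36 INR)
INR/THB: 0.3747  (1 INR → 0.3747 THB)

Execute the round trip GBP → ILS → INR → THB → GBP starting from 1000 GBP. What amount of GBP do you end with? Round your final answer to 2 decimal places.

835.30

1000 GBP × 5.652 = 5652 ILS
5652 ILS × 17.36 = 98118.72 INR
98118.72 INR × 0.3747 = 36765.084384 THB
36765.084384 THB × 0.02272 = 835.30271720448 GBP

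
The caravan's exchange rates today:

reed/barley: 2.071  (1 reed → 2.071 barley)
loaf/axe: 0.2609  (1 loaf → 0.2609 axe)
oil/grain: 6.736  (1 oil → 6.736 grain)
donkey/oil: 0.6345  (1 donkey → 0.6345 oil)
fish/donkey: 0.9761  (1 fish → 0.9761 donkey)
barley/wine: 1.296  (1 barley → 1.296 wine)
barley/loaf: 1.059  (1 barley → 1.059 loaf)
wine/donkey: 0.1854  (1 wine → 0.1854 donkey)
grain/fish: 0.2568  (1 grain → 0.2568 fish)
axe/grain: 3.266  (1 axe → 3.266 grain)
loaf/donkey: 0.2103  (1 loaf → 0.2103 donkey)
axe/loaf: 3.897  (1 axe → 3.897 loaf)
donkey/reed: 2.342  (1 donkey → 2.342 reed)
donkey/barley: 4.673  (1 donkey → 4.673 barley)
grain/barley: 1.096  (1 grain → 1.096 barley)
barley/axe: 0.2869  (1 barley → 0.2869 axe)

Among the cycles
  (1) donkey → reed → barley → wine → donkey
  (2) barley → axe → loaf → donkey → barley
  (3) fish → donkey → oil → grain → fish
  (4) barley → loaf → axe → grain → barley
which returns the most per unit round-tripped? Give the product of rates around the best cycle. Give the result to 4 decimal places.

1.1654

(1) 2.342 × 2.071 × 1.296 × 0.1854 = 1.16542
(2) 0.2869 × 3.897 × 0.2103 × 4.673 = 1.09874
(3) 0.9761 × 0.6345 × 6.736 × 0.2568 = 1.07133
(4) 1.059 × 0.2609 × 3.266 × 1.096 = 0.98900
Highest is cycle (1) at 1.1654 (>1, arbitrage).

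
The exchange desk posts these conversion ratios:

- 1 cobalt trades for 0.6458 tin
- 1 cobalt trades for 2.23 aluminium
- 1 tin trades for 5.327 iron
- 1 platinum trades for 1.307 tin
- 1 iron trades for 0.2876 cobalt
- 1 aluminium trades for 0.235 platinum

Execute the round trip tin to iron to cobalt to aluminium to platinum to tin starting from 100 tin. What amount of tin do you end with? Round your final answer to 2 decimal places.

100 tin × 5.327 = 532.7 iron
532.7 iron × 0.2876 = 153.20452 cobalt
153.20452 cobalt × 2.23 = 341.6460796 aluminium
341.6460796 aluminium × 0.235 = 80.286828706 platinum
80.286828706 platinum × 1.307 = 104.934885118742 tin

104.93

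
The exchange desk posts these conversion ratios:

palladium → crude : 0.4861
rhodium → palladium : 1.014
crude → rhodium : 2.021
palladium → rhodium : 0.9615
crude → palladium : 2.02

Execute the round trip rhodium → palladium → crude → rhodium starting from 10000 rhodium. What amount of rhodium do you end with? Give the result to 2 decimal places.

9961.62

10000 rhodium × 1.014 = 10140 palladium
10140 palladium × 0.4861 = 4929.054 crude
4929.054 crude × 2.021 = 9961.618134 rhodium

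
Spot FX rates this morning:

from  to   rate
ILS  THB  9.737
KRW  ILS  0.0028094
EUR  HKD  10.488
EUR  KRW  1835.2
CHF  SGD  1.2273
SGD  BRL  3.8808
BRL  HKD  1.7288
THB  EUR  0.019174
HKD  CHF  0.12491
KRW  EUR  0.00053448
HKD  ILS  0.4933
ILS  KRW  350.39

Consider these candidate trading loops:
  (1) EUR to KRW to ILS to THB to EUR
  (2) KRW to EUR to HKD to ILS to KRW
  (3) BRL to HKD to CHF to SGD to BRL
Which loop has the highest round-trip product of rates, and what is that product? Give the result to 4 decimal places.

1.0285

(1) 1835.2 × 0.0028094 × 9.737 × 0.019174 = 0.96258
(2) 0.00053448 × 10.488 × 0.4933 × 350.39 = 0.96892
(3) 1.7288 × 0.12491 × 1.2273 × 3.8808 = 1.02852
Highest is cycle (3) at 1.0285 (>1, arbitrage).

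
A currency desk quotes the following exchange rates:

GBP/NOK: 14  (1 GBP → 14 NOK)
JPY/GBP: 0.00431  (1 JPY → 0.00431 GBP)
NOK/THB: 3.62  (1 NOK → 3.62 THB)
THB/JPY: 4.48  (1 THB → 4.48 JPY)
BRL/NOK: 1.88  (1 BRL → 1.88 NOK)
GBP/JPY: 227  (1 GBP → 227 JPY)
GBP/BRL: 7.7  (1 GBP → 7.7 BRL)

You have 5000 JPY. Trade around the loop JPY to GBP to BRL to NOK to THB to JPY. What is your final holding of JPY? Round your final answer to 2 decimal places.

5000 JPY × 0.00431 = 21.55 GBP
21.55 GBP × 7.7 = 165.935 BRL
165.935 BRL × 1.88 = 311.9578 NOK
311.9578 NOK × 3.62 = 1129.287236 THB
1129.287236 THB × 4.48 = 5059.20681728 JPY

5059.21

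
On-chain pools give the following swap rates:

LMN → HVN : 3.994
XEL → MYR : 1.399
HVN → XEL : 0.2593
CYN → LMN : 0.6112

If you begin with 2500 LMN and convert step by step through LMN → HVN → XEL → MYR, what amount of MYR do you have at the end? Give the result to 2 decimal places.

3622.17

2500 LMN × 3.994 = 9985 HVN
9985 HVN × 0.2593 = 2589.1105 XEL
2589.1105 XEL × 1.399 = 3622.1655895 MYR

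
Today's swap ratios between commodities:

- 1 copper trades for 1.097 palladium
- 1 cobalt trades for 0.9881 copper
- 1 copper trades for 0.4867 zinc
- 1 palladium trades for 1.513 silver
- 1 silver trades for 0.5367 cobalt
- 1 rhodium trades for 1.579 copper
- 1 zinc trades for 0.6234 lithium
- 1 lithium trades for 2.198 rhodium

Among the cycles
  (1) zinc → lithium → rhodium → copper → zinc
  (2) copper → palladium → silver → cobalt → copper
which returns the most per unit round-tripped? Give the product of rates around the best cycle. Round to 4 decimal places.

(1) 0.6234 × 2.198 × 1.579 × 0.4867 = 1.05302
(2) 1.097 × 1.513 × 0.5367 × 0.9881 = 0.88019
Highest is cycle (1) at 1.0530 (>1, arbitrage).

1.0530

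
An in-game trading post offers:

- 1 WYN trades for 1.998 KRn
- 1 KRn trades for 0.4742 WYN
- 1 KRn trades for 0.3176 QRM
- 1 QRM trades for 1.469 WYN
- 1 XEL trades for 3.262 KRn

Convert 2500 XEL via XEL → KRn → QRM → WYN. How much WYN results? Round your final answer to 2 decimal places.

3804.75

2500 XEL × 3.262 = 8155 KRn
8155 KRn × 0.3176 = 2590.028 QRM
2590.028 QRM × 1.469 = 3804.751132 WYN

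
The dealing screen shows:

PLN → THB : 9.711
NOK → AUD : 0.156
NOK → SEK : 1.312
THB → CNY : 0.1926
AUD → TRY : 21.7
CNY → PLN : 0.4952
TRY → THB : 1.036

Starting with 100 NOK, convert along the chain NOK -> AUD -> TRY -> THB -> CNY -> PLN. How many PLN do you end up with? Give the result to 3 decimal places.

100 NOK × 0.156 = 15.6 AUD
15.6 AUD × 21.7 = 338.52 TRY
338.52 TRY × 1.036 = 350.70672 THB
350.70672 THB × 0.1926 = 67.546114272 CNY
67.546114272 CNY × 0.4952 = 33.4488357874944 PLN

33.449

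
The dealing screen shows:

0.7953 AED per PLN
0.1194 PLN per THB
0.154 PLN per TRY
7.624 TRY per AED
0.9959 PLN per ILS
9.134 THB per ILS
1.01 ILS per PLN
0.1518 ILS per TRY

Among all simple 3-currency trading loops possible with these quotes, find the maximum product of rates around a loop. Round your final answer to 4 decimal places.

1.1015

PLN→ILS→THB→PLN: 1.01 × 9.134 × 0.1194 = 1.10151
PLN→AED→TRY→PLN: 0.7953 × 7.624 × 0.154 = 0.93376
Maximum is PLN→ILS→THB→PLN at 1.1015; arbitrage exists.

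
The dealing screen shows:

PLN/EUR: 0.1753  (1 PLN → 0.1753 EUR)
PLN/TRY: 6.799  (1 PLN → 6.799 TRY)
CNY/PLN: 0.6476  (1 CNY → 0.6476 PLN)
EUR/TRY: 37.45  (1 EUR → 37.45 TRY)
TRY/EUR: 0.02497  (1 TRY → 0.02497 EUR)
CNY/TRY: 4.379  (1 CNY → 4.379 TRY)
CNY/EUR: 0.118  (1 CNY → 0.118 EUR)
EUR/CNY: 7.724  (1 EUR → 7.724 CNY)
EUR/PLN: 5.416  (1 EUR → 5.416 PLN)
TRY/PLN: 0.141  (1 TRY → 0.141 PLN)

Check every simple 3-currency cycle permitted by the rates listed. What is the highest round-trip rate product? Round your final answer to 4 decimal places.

0.9257

PLN→EUR→TRY→PLN: 0.1753 × 37.45 × 0.141 = 0.92566
PLN→TRY→EUR→PLN: 6.799 × 0.02497 × 5.416 = 0.91948
CNY→PLN→EUR→CNY: 0.6476 × 0.1753 × 7.724 = 0.87686
CNY→TRY→EUR→CNY: 4.379 × 0.02497 × 7.724 = 0.84457
Maximum is PLN→EUR→TRY→PLN at 0.9257; no arbitrage — every cycle loses value.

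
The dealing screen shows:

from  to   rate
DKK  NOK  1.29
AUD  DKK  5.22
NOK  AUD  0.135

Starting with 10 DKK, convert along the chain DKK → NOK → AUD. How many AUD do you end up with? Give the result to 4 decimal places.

10 DKK × 1.29 = 12.9 NOK
12.9 NOK × 0.135 = 1.7415 AUD

1.7415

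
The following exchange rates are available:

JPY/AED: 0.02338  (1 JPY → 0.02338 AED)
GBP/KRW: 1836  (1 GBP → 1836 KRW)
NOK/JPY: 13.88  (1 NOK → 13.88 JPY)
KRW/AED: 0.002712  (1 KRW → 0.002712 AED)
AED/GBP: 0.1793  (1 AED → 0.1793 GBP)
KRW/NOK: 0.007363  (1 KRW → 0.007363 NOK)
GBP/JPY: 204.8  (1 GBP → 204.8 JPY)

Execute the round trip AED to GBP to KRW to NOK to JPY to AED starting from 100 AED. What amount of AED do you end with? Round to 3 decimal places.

78.658

100 AED × 0.1793 = 17.93 GBP
17.93 GBP × 1836 = 32919.48 KRW
32919.48 KRW × 0.007363 = 242.38613124 NOK
242.38613124 NOK × 13.88 = 3364.3195016112 JPY
3364.3195016112 JPY × 0.02338 = 78.657789947669856 AED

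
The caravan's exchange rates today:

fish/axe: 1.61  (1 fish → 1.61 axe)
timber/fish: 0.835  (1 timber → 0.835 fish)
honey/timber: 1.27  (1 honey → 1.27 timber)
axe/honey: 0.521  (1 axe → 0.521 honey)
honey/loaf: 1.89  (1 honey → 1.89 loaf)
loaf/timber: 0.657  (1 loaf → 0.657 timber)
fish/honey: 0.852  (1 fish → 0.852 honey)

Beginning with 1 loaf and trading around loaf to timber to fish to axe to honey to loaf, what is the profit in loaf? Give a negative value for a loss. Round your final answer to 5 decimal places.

1 loaf × 0.657 = 0.657 timber
0.657 timber × 0.835 = 0.548595 fish
0.548595 fish × 1.61 = 0.88323795 axe
0.88323795 axe × 0.521 = 0.46016697195 honey
0.46016697195 honey × 1.89 = 0.8697155769855 loaf
Net change: 0.8697155769855 − 1 = -0.1302844230145 loaf

-0.13028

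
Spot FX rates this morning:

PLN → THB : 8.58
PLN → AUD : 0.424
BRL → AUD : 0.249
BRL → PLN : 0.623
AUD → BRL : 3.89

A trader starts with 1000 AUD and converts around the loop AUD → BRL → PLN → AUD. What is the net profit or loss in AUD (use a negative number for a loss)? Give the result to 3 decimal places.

27.551

1000 AUD × 3.89 = 3890 BRL
3890 BRL × 0.623 = 2423.47 PLN
2423.47 PLN × 0.424 = 1027.55128 AUD
Net change: 1027.55128 − 1000 = 27.55128 AUD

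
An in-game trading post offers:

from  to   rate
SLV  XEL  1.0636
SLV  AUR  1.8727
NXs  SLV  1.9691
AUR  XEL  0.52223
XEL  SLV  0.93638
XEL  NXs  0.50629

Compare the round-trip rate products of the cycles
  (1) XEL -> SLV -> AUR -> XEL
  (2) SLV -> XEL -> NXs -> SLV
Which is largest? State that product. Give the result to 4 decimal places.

1.0603

(1) 0.93638 × 1.8727 × 0.52223 = 0.91576
(2) 1.0636 × 0.50629 × 1.9691 = 1.06034
Highest is cycle (2) at 1.0603 (>1, arbitrage).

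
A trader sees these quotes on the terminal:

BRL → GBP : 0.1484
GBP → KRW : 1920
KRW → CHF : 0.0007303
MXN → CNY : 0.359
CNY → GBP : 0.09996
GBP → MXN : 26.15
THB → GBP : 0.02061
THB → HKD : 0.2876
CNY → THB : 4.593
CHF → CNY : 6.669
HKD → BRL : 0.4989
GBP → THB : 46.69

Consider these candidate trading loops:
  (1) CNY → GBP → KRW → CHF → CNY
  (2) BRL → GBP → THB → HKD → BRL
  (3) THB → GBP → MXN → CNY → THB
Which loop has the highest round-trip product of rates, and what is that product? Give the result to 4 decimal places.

(1) 0.09996 × 1920 × 0.0007303 × 6.669 = 0.93474
(2) 0.1484 × 46.69 × 0.2876 × 0.4989 = 0.99417
(3) 0.02061 × 26.15 × 0.359 × 4.593 = 0.88867
Highest is cycle (2) at 0.9942 (≤1, no arbitrage).

0.9942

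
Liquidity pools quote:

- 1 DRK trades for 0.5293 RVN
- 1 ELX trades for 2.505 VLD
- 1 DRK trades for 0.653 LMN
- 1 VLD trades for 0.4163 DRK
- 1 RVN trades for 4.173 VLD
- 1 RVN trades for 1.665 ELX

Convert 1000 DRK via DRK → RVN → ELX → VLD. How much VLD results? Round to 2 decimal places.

2207.62

1000 DRK × 0.5293 = 529.3 RVN
529.3 RVN × 1.665 = 881.2845 ELX
881.2845 ELX × 2.505 = 2207.6176725 VLD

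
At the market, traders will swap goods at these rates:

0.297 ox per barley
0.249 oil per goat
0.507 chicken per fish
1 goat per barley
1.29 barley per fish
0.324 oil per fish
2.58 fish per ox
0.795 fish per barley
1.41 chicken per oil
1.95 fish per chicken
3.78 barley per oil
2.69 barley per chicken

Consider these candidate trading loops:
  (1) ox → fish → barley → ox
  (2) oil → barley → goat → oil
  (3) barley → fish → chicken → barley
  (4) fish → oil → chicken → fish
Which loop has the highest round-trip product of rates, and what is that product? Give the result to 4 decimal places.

1.0842

(1) 2.58 × 1.29 × 0.297 = 0.98848
(2) 3.78 × 1 × 0.249 = 0.94122
(3) 0.795 × 0.507 × 2.69 = 1.08424
(4) 0.324 × 1.41 × 1.95 = 0.89084
Highest is cycle (3) at 1.0842 (>1, arbitrage).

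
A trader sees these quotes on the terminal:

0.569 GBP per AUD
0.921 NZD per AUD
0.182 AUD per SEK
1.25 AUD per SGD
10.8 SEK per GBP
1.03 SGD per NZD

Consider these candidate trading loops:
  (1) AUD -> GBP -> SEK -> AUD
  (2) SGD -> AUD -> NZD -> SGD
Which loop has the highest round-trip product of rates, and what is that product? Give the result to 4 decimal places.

(1) 0.569 × 10.8 × 0.182 = 1.11843
(2) 1.25 × 0.921 × 1.03 = 1.18579
Highest is cycle (2) at 1.1858 (>1, arbitrage).

1.1858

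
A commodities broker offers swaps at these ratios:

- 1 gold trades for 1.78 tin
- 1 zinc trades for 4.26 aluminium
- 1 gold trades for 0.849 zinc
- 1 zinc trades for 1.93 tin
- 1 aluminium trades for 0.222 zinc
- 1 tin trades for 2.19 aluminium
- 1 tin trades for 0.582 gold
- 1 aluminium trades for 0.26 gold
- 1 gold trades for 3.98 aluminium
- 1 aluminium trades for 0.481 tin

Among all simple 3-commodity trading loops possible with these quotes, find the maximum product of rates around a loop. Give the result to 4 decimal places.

tin→gold→aluminium→tin: 0.582 × 3.98 × 0.481 = 1.11417
tin→aluminium→gold→tin: 2.19 × 0.26 × 1.78 = 1.01353
tin→gold→zinc→tin: 0.582 × 0.849 × 1.93 = 0.95365
aluminium→gold→zinc→aluminium: 0.26 × 0.849 × 4.26 = 0.94035
tin→aluminium→zinc→tin: 2.19 × 0.222 × 1.93 = 0.93833
Maximum is tin→gold→aluminium→tin at 1.1142; arbitrage exists.

1.1142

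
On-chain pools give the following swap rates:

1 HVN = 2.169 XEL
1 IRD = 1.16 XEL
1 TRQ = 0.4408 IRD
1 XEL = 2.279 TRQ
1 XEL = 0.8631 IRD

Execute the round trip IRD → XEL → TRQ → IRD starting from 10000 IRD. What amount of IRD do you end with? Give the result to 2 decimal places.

11653.17

10000 IRD × 1.16 = 11600 XEL
11600 XEL × 2.279 = 26436.4 TRQ
26436.4 TRQ × 0.4408 = 11653.16512 IRD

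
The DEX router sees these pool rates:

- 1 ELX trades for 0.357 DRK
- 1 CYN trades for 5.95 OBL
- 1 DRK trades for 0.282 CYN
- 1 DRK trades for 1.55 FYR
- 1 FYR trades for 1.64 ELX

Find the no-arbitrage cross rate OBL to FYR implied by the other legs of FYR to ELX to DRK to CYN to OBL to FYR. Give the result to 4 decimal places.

1.0179

Known legs of the cycle: 1.64 × 0.357 × 0.282 × 5.95 = 0.982376892
For no arbitrage the full-cycle product must be 1, so the missing rate is 1 / 0.982376892 ≈ 1.017939.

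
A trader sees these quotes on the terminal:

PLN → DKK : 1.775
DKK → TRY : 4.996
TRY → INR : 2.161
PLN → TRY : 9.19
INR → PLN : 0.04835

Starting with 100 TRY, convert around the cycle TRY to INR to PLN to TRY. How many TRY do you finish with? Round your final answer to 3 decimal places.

100 TRY × 2.161 = 216.1 INR
216.1 INR × 0.04835 = 10.448435 PLN
10.448435 PLN × 9.19 = 96.02111765 TRY

96.021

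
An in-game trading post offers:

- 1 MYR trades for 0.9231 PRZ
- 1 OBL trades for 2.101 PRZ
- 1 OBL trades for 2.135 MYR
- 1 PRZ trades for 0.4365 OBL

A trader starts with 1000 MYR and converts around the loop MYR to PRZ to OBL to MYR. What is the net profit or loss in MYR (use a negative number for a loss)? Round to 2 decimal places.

1000 MYR × 0.9231 = 923.1 PRZ
923.1 PRZ × 0.4365 = 402.93315 OBL
402.93315 OBL × 2.135 = 860.26227525 MYR
Net change: 860.26227525 − 1000 = -139.73772475 MYR

-139.74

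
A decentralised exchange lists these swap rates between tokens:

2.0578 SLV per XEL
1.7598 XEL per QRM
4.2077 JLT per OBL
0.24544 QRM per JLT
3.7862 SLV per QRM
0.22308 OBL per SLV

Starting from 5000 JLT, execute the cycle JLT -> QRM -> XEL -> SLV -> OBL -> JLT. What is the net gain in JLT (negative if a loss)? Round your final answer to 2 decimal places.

5000 JLT × 0.24544 = 1227.2 QRM
1227.2 QRM × 1.7598 = 2159.62656 XEL
2159.62656 XEL × 2.0578 = 4444.079535168 SLV
4444.079535168 SLV × 0.22308 = 991.38526270527744 OBL
991.38526270527744 OBL × 4.2077 = 4171.451769884995884288 JLT
Net change: 4171.451769884995884288 − 5000 = -828.548230115004115712 JLT

-828.55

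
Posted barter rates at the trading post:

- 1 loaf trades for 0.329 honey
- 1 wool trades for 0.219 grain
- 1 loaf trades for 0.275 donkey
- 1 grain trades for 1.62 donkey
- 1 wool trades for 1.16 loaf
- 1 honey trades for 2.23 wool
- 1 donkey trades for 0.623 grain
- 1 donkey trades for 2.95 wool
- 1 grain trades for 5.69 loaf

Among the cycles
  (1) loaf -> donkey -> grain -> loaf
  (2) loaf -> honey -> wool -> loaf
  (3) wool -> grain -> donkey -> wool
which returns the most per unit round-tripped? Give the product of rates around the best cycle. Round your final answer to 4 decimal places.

(1) 0.275 × 0.623 × 5.69 = 0.97484
(2) 0.329 × 2.23 × 1.16 = 0.85106
(3) 0.219 × 1.62 × 2.95 = 1.04660
Highest is cycle (3) at 1.0466 (>1, arbitrage).

1.0466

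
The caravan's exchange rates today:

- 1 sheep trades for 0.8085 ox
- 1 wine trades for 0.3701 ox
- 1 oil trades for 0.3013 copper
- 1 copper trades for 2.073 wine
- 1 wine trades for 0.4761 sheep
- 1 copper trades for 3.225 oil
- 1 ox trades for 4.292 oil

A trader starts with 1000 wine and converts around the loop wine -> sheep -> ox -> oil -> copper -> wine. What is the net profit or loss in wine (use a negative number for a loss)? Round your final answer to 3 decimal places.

31.897

1000 wine × 0.4761 = 476.1 sheep
476.1 sheep × 0.8085 = 384.92685 ox
384.92685 ox × 4.292 = 1652.1060402 oil
1652.1060402 oil × 0.3013 = 497.77954991226 copper
497.77954991226 copper × 2.073 = 1031.89700696811498 wine
Net change: 1031.89700696811498 − 1000 = 31.89700696811498 wine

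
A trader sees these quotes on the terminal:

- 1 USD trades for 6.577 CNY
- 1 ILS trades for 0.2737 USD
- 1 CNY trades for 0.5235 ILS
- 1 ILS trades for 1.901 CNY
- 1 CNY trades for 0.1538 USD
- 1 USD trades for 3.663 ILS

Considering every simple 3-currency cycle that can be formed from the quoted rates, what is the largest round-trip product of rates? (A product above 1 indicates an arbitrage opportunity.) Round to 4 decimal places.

CNY→USD→ILS→CNY: 0.1538 × 3.663 × 1.901 = 1.07097
CNY→ILS→USD→CNY: 0.5235 × 0.2737 × 6.577 = 0.94237
Maximum is CNY→USD→ILS→CNY at 1.0710; arbitrage exists.

1.0710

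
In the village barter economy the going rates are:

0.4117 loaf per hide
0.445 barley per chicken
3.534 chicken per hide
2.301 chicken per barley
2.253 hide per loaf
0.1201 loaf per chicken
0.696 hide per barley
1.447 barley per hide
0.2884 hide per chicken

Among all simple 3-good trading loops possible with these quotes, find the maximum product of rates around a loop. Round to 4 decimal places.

hide→chicken→barley→hide: 3.534 × 0.445 × 0.696 = 1.09455
hide→barley→chicken→hide: 1.447 × 2.301 × 0.2884 = 0.96024
hide→chicken→loaf→hide: 3.534 × 0.1201 × 2.253 = 0.95625
Maximum is hide→chicken→barley→hide at 1.0946; arbitrage exists.

1.0946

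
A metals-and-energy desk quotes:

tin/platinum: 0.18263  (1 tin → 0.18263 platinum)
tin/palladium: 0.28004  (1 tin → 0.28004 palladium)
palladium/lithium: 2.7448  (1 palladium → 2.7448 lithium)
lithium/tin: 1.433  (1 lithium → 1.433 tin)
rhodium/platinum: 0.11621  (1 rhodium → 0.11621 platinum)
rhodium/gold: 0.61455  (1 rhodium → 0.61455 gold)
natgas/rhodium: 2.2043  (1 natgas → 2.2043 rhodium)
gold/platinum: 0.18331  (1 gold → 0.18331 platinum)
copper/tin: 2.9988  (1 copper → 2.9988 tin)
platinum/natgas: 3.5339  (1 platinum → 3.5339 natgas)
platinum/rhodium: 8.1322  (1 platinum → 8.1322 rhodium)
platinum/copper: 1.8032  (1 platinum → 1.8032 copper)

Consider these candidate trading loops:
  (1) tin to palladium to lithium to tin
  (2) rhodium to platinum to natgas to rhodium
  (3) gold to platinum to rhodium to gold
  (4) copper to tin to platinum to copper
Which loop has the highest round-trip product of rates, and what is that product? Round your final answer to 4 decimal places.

1.1015

(1) 0.28004 × 2.7448 × 1.433 = 1.10148
(2) 0.11621 × 3.5339 × 2.2043 = 0.90525
(3) 0.18331 × 8.1322 × 0.61455 = 0.91612
(4) 2.9988 × 0.18263 × 1.8032 = 0.98756
Highest is cycle (1) at 1.1015 (>1, arbitrage).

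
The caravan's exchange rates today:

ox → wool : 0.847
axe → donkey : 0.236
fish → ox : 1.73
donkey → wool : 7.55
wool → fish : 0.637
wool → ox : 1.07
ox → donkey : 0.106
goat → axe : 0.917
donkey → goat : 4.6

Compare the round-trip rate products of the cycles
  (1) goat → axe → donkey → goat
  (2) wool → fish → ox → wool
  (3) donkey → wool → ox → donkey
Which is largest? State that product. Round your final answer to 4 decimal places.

(1) 0.917 × 0.236 × 4.6 = 0.99550
(2) 0.637 × 1.73 × 0.847 = 0.93340
(3) 7.55 × 1.07 × 0.106 = 0.85632
Highest is cycle (1) at 0.9955 (≤1, no arbitrage).

0.9955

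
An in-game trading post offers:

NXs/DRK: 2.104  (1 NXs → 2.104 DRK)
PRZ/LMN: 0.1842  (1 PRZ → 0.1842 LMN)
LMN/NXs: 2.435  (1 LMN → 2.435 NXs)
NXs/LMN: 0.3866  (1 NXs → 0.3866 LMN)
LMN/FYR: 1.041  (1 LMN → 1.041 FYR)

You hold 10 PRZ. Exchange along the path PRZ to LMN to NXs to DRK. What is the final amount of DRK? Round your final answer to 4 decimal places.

10 PRZ × 0.1842 = 1.842 LMN
1.842 LMN × 2.435 = 4.48527 NXs
4.48527 NXs × 2.104 = 9.43700808 DRK

9.4370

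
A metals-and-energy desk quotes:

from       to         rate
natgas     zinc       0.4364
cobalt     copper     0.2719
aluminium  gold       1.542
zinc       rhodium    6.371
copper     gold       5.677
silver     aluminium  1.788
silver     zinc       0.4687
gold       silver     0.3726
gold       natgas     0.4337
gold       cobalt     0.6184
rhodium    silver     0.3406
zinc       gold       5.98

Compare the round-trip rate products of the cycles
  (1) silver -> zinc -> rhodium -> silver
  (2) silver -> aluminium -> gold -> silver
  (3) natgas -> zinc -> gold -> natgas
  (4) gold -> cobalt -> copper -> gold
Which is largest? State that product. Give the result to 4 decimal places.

1.1318

(1) 0.4687 × 6.371 × 0.3406 = 1.01706
(2) 1.788 × 1.542 × 0.3726 = 1.02729
(3) 0.4364 × 5.98 × 0.4337 = 1.13181
(4) 0.6184 × 0.2719 × 5.677 = 0.95455
Highest is cycle (3) at 1.1318 (>1, arbitrage).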